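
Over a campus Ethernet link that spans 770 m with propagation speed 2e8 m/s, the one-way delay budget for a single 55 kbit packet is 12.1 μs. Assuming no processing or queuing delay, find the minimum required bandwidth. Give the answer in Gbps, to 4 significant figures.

Propagation delay = 770 / 200000000 = 3.85 μs.
Transmission budget = 12.1 − 3.85 = 8.25 μs.
R ≥ L / t_tx = 55000 bits / 8.25e-06 s = 6.667 Gbps.

6.667 Gbps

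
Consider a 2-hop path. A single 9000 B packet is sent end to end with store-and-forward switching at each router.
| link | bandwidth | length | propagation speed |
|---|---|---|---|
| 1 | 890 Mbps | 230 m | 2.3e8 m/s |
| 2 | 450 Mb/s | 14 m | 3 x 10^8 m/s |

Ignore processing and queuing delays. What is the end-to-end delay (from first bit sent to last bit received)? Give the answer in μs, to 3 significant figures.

L = 9000 × 8 = 72000 bits.
Transmission delays (L/R per hop): 80.8989, 160 μs; sum = 240.899 μs.
Propagation delays (d/s per hop): 1, 0.0466667 μs; sum = 1.04667 μs.
End-to-end = 242 μs.

242 μs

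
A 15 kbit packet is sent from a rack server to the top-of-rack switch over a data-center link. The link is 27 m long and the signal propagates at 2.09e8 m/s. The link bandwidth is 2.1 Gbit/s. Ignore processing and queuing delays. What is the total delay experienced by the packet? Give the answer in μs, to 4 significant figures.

L = 15000 bits.
Transmission delay = L/R = 15000 / 2100000000 = 7.14286 μs.
Propagation delay = d/s = 27 m / 209000000 m/s = 0.129187 μs.
Total = 7.272 μs.

7.272 μs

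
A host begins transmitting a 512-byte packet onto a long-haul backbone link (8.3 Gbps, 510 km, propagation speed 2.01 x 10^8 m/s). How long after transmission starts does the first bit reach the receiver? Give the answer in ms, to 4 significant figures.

2.537 ms

First bit experiences only propagation delay: d/s = 510000/2.01e+08 = 2.537 ms.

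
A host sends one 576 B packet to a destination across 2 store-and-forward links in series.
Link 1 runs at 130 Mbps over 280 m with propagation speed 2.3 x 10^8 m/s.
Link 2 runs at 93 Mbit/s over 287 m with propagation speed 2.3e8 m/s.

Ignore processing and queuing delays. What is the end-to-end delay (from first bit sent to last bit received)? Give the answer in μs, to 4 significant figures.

87.46 μs

L = 576 × 8 = 4608 bits.
Transmission delays (L/R per hop): 35.4462, 49.5484 μs; sum = 84.9945 μs.
Propagation delays (d/s per hop): 1.21739, 1.24783 μs; sum = 2.46522 μs.
End-to-end = 87.46 μs.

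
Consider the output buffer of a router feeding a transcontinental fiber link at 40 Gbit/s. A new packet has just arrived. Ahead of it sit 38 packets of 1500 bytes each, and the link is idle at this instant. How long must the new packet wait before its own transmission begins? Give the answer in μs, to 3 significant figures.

11.4 μs

Each queued packet: L/R = 12000/40000000000 = 0.3 μs.
38 queued → 11.4 μs.
Queuing delay = 11.4 μs.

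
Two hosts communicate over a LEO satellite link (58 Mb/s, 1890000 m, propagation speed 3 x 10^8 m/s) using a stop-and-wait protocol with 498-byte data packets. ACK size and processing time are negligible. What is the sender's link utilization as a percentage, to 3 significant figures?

0.542 %

t_tx = L/R = 3984/58000000 = 6.86897e-05 s.
t_prop = 1890000/300000000 = 0.0063 s; RTT = 0.0126 s.
Cycle = t_tx + RTT = 0.0126687 s.
Utilization = t_tx / cycle = 6.86897e-05/0.0126687 = 0.542 %.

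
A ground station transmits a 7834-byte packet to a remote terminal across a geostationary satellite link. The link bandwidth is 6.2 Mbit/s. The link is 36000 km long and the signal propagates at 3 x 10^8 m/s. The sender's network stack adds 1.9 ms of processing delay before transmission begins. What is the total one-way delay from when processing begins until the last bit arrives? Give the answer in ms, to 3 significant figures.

132 ms

L = 7834 × 8 = 62672 bits.
Transmission delay = L/R = 62672 / 6200000 = 10.1084 ms.
Propagation delay = d/s = 36000000 m / 300000000 m/s = 120 ms.
Plus processing delay 1.9 ms = 1.9 ms.
Total = 132 ms.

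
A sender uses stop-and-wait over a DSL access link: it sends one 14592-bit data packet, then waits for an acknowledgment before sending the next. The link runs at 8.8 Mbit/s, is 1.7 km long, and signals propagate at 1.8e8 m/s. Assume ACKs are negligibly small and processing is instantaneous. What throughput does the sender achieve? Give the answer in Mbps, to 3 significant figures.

8.70 Mbps

t_tx = L/R = 14592/8800000 = 0.00165818 s.
t_prop = 1700/180000000 = 9.44444e-06 s; RTT = 1.88889e-05 s.
Cycle = t_tx + RTT = 0.00167707 s.
Throughput = L / cycle = 14592 / 0.00167707 = 8.70 Mbps.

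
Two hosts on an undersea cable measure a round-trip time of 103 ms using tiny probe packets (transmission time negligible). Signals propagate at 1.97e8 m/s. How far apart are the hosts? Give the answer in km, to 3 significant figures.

One-way propagation = RTT/2 = 51.5 ms.
d = s × t = 197000000 × 0.0515 = 10100 km.

10100 km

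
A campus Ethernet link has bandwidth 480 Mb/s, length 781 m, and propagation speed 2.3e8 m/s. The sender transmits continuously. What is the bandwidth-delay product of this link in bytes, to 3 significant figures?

204 bytes

Propagation delay = 781 / 2.3e+08 = 3.39565e-06 s.
BDP = R × t_prop = 480000000 × 3.39565e-06 = 1629.91 bits.
In bytes: 1629.91/8 = 204 bytes.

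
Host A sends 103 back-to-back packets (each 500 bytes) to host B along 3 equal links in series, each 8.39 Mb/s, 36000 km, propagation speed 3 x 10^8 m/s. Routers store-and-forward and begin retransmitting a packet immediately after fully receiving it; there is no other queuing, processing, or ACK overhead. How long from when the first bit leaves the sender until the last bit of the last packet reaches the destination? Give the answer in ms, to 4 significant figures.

410.1 ms

Per-hop transmission t_tx = L/R = 4000/8390000 = 0.476758 ms.
Per-hop propagation t_prop = 36000000/300000000 = 120 ms.
Pipeline fill: first packet needs 3·t_tx to clear all hops; remaining 102 packets each add one t_tx.
Total = (3+103-1)·t_tx + 3·t_prop = 105·0.476758 + 3·120 = 410.1 ms.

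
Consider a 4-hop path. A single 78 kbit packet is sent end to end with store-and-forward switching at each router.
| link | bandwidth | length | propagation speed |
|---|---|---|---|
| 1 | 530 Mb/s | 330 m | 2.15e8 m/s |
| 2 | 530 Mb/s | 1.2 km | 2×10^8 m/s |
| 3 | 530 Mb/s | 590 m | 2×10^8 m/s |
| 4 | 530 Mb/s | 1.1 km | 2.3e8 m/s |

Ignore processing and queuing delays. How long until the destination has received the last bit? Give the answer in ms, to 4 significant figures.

0.6039 ms

L = 78000 bits.
Transmission delay per hop = L/R = 78000/530000000 = 0.14717 ms; 4 hops → 0.588679 ms.
Propagation delays (d/s per hop): 0.00153488, 0.006, 0.00295, 0.00478261 ms; sum = 0.0152675 ms.
End-to-end = 0.6039 ms.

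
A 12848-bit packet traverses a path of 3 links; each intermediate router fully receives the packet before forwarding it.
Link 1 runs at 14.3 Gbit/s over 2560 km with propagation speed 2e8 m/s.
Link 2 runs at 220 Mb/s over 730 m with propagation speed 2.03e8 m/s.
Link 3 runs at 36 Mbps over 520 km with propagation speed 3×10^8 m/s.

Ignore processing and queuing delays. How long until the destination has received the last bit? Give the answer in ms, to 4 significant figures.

14.95 ms

Transmission delays (L/R per hop): 0.000898462, 0.0584, 0.356889 ms; sum = 0.416187 ms.
Propagation delays (d/s per hop): 12.8, 0.00359606, 1.73333 ms; sum = 14.5369 ms.
End-to-end = 14.95 ms.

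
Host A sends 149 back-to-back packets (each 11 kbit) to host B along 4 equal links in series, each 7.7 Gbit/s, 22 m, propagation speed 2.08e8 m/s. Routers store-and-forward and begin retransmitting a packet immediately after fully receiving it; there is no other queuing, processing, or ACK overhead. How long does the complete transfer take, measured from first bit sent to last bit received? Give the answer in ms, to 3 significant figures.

0.218 ms

Per-hop transmission t_tx = L/R = 11000/7700000000 = 0.00142857 ms.
Per-hop propagation t_prop = 22/208000000 = 0.000105769 ms.
Pipeline fill: first packet needs 4·t_tx to clear all hops; remaining 148 packets each add one t_tx.
Total = (4+149-1)·t_tx + 4·t_prop = 152·0.00142857 + 4·0.000105769 = 0.218 ms.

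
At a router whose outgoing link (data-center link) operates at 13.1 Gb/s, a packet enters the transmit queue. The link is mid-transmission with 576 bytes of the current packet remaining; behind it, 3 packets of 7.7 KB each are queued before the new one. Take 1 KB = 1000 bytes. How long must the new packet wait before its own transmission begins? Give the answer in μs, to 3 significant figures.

Each queued packet: L/R = 61600/13100000000 = 4.70229 μs.
3 queued → 14.1069 μs.
Plus remaining 4608 bits of current packet: 0.351756 μs.
Queuing delay = 14.5 μs.

14.5 μs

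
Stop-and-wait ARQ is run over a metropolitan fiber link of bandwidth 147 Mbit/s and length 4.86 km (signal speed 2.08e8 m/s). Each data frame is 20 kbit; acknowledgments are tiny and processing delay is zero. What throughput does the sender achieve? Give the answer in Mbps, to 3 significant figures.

109 Mbps

t_tx = L/R = 20000/147000000 = 0.000136054 s.
t_prop = 4860/208000000 = 2.33654e-05 s; RTT = 4.67308e-05 s.
Cycle = t_tx + RTT = 0.000182785 s.
Throughput = L / cycle = 20000 / 0.000182785 = 109 Mbps.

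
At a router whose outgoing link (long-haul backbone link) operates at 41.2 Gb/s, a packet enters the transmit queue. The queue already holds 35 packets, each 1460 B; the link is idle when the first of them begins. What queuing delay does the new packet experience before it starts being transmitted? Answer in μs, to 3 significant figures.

9.92 μs

Each queued packet: L/R = 11680/41200000000 = 0.283495 μs.
35 queued → 9.92233 μs.
Queuing delay = 9.92 μs.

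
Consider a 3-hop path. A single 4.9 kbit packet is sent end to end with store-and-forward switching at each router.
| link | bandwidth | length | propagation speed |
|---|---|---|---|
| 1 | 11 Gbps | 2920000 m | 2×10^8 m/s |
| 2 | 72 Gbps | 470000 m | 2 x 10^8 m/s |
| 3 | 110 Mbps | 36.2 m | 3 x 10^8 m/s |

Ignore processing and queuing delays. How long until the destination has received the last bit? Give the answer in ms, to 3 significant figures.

L = 4900 bits.
Transmission delays (L/R per hop): 0.000445455, 6.80556e-05, 0.0445455 ms; sum = 0.045059 ms.
Propagation delays (d/s per hop): 14.6, 2.35, 0.000120667 ms; sum = 16.9501 ms.
End-to-end = 17.0 ms.

17.0 ms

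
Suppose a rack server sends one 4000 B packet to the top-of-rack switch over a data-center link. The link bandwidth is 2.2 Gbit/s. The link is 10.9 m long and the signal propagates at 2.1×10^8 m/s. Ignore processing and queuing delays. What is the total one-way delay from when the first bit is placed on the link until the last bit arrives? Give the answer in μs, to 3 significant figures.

14.6 μs

L = 4000 × 8 = 32000 bits.
Transmission delay = L/R = 32000 / 2200000000 = 14.5455 μs.
Propagation delay = d/s = 10.9 m / 210000000 m/s = 0.0519048 μs.
Total = 14.6 μs.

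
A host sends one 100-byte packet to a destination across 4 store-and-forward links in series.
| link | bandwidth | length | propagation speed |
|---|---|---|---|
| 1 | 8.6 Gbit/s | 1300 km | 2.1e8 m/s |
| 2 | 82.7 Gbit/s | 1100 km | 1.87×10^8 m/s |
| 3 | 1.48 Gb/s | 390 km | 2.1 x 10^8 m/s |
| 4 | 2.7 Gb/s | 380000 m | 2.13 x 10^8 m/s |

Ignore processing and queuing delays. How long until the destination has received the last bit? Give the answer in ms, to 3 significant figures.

L = 100 × 8 = 800 bits.
Transmission delays (L/R per hop): 9.30233e-05, 9.67352e-06, 0.000540541, 0.000296296 ms; sum = 0.000939534 ms.
Propagation delays (d/s per hop): 6.19048, 5.88235, 1.85714, 1.78404 ms; sum = 15.714 ms.
End-to-end = 15.7 ms.

15.7 ms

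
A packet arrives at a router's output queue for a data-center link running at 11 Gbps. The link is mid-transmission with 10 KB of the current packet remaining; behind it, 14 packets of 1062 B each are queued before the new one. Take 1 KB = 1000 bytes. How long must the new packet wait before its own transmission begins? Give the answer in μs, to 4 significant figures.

18.09 μs

Each queued packet: L/R = 8496/11000000000 = 0.772364 μs.
14 queued → 10.8131 μs.
Plus remaining 80000 bits of current packet: 7.27273 μs.
Queuing delay = 18.09 μs.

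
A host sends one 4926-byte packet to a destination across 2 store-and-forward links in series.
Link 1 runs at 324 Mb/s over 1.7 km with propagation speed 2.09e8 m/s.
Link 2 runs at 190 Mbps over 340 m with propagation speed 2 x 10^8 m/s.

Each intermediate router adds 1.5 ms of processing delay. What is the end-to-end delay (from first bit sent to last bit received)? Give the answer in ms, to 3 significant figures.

L = 4926 × 8 = 39408 bits.
Transmission delays (L/R per hop): 0.12163, 0.207411 ms; sum = 0.32904 ms.
Propagation delays (d/s per hop): 0.00813397, 0.0017 ms; sum = 0.00983397 ms.
Processing at 1 router(s): 1 × 1.5 ms = 1.5 ms.
End-to-end = 1.84 ms.

1.84 ms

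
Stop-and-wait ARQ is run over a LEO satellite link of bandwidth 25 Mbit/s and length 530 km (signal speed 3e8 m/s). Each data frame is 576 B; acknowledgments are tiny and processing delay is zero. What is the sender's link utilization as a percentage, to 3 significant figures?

t_tx = L/R = 4608/25000000 = 0.00018432 s.
t_prop = 530000/300000000 = 0.00176667 s; RTT = 0.00353333 s.
Cycle = t_tx + RTT = 0.00371765 s.
Utilization = t_tx / cycle = 0.00018432/0.00371765 = 4.96 %.

4.96 %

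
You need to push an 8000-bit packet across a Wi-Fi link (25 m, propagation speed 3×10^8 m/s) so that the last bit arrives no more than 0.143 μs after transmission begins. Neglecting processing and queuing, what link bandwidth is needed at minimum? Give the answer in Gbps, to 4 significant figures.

134.1 Gbps

Propagation delay = 25 / 300000000 = 0.0833333 μs.
Transmission budget = 0.143 − 0.0833333 = 0.0596667 μs.
R ≥ L / t_tx = 8000 bits / 5.96667e-08 s = 134.1 Gbps.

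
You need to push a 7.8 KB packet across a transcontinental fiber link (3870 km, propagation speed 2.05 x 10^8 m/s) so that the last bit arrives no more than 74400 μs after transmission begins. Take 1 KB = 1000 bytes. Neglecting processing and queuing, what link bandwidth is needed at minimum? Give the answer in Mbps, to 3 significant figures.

L = 62400 bits.
Propagation delay = 3870000 / 2.05e+08 = 18878 μs.
Transmission budget = 74400 − 18878 = 55522 μs.
R ≥ L / t_tx = 62400 bits / 0.055522 s = 1.12 Mbps.

1.12 Mbps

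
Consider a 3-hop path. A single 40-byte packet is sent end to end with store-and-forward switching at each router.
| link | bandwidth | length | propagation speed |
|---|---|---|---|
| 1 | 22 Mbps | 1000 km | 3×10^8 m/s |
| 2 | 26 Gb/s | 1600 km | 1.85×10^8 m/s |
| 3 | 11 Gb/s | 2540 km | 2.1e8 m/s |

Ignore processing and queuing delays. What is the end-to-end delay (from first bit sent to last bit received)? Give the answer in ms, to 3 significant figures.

L = 40 × 8 = 320 bits.
Transmission delays (L/R per hop): 0.0145455, 1.23077e-05, 2.90909e-05 ms; sum = 0.0145869 ms.
Propagation delays (d/s per hop): 3.33333, 8.64865, 12.0952 ms; sum = 24.0772 ms.
End-to-end = 24.1 ms.

24.1 ms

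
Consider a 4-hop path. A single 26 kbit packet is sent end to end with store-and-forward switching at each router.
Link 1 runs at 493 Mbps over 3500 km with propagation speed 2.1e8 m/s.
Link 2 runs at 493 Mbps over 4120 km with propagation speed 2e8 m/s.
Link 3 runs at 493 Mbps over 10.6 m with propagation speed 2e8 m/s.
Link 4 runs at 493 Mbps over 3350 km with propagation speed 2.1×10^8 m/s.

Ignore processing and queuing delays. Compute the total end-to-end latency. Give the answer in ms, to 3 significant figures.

53.4 ms

L = 26000 bits.
Transmission delay per hop = L/R = 26000/493000000 = 0.0527383 ms; 4 hops → 0.210953 ms.
Propagation delays (d/s per hop): 16.6667, 20.6, 5.3e-05, 15.9524 ms; sum = 53.2191 ms.
End-to-end = 53.4 ms.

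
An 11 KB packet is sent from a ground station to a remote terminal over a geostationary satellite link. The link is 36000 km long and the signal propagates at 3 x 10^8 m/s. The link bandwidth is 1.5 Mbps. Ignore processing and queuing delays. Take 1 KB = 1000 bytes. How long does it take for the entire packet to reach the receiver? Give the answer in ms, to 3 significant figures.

L = 88000 bits.
Transmission delay = L/R = 88000 / 1500000 = 58.6667 ms.
Propagation delay = d/s = 36000000 m / 300000000 m/s = 120 ms.
Total = 179 ms.

179 ms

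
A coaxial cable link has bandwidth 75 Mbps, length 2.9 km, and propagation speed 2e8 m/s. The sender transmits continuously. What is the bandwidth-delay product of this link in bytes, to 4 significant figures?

Propagation delay = 2900 / 200000000 = 1.45e-05 s.
BDP = R × t_prop = 75000000 × 1.45e-05 = 1087.5 bits.
In bytes: 1087.5/8 = 135.9 bytes.

135.9 bytes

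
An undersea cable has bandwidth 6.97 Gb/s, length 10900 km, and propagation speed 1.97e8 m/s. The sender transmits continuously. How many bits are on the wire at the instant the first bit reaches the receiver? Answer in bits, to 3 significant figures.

386000000 bits

Propagation delay = 10900000 / 197000000 = 0.0553299 s.
BDP = R × t_prop = 6970000000 × 0.0553299 = 385650000 bits.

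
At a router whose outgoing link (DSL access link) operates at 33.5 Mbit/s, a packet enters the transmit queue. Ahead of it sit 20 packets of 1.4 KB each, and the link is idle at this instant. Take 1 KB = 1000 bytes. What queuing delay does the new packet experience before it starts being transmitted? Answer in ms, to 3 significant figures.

Each queued packet: L/R = 11200/33500000 = 0.334328 ms.
20 queued → 6.68657 ms.
Queuing delay = 6.69 ms.

6.69 ms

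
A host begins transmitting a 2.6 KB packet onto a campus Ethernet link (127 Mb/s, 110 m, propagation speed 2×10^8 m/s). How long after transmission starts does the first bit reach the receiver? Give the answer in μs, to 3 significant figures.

0.550 μs

First bit experiences only propagation delay: d/s = 110/200000000 = 0.550 μs.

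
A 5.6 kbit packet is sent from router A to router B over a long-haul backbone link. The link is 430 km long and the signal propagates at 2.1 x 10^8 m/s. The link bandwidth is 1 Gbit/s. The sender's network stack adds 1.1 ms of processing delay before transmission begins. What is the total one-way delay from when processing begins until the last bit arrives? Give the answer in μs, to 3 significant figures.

3150 μs

L = 5600 bits.
Transmission delay = L/R = 5600 / 1000000000 = 5.6 μs.
Propagation delay = d/s = 430000 m / 210000000 m/s = 2047.62 μs.
Plus processing delay 1.1 ms = 1100 μs.
Total = 3150 μs.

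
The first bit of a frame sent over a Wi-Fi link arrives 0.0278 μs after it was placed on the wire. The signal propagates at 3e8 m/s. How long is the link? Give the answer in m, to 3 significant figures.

d = s × t_prop = 300000000 × 2.78e-08 = 8.34 m.

8.34 m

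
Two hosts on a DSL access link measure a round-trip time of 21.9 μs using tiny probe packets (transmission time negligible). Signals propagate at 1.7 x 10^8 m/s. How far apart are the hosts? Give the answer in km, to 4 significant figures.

One-way propagation = RTT/2 = 10.95 μs.
d = s × t = 170000000 × 1.095e-05 = 1.862 km.

1.862 km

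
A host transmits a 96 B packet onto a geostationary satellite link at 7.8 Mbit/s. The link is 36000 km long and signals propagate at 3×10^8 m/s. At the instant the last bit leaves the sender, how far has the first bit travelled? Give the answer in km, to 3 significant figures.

t_tx = L/R = 768/7800000 = 9.84615e-05 s.
Distance = s × t_tx = 300000000 × 9.84615e-05 = 29.5 km.

29.5 km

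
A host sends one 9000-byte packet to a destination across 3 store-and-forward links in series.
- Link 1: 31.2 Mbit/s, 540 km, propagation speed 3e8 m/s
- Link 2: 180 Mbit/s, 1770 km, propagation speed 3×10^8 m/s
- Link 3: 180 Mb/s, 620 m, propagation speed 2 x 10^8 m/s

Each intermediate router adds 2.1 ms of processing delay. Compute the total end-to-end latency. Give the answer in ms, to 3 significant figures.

L = 9000 × 8 = 72000 bits.
Transmission delays (L/R per hop): 2.30769, 0.4, 0.4 ms; sum = 3.10769 ms.
Propagation delays (d/s per hop): 1.8, 5.9, 0.0031 ms; sum = 7.7031 ms.
Processing at 2 router(s): 2 × 2.1 ms = 4.2 ms.
End-to-end = 15.0 ms.

15.0 ms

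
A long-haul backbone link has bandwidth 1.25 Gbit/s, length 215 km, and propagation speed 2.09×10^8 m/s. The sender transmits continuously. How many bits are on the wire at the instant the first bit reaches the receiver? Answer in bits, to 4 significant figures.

1286000 bits

Propagation delay = 215000 / 209000000 = 0.00102871 s.
BDP = R × t_prop = 1250000000 × 0.00102871 = 1285890 bits.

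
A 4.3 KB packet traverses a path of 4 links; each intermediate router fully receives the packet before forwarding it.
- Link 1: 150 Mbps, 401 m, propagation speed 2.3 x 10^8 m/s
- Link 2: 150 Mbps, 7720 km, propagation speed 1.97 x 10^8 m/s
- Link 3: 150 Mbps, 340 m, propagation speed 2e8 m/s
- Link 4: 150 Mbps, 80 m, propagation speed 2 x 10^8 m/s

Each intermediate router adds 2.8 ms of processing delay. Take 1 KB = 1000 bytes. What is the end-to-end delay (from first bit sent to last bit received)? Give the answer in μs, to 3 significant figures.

48500 μs

L = 34400 bits.
Transmission delay per hop = L/R = 34400/150000000 = 229.333 μs; 4 hops → 917.333 μs.
Propagation delays (d/s per hop): 1.74348, 39187.8, 1.7, 0.4 μs; sum = 39191.7 μs.
Processing at 3 router(s): 3 × 2.8 ms = 8400 μs.
End-to-end = 48500 μs.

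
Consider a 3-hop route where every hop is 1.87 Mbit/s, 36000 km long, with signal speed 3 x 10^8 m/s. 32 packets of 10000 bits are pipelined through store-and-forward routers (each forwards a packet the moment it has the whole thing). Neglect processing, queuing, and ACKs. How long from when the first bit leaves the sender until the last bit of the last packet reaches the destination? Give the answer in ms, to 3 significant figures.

542 ms

Per-hop transmission t_tx = L/R = 10000/1870000 = 5.34759 ms.
Per-hop propagation t_prop = 36000000/300000000 = 120 ms.
Pipeline fill: first packet needs 3·t_tx to clear all hops; remaining 31 packets each add one t_tx.
Total = (3+32-1)·t_tx + 3·t_prop = 34·5.34759 + 3·120 = 542 ms.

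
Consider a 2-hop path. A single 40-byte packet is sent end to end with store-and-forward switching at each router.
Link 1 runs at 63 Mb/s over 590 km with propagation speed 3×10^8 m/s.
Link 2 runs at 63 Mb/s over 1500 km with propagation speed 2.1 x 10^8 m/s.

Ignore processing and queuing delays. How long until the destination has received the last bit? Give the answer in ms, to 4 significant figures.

L = 40 × 8 = 320 bits.
Transmission delay per hop = L/R = 320/63000000 = 0.00507937 ms; 2 hops → 0.0101587 ms.
Propagation delays (d/s per hop): 1.96667, 7.14286 ms; sum = 9.10952 ms.
End-to-end = 9.120 ms.

9.120 ms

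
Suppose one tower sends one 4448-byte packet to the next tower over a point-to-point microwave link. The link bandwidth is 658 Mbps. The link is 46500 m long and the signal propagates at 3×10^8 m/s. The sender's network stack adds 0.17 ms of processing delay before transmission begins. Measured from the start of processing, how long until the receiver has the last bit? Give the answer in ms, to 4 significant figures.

0.3791 ms

L = 4448 × 8 = 35584 bits.
Transmission delay = L/R = 35584 / 658000000 = 0.054079 ms.
Propagation delay = d/s = 46500 m / 300000000 m/s = 0.155 ms.
Plus processing delay 0.17 ms = 0.17 ms.
Total = 0.3791 ms.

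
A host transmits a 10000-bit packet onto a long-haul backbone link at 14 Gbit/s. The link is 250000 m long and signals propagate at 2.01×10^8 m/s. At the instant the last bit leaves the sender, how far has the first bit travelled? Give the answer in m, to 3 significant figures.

144 m

t_tx = L/R = 10000/14000000000 = 7.14286e-07 s.
Distance = s × t_tx = 2.01e+08 × 7.14286e-07 = 144 m.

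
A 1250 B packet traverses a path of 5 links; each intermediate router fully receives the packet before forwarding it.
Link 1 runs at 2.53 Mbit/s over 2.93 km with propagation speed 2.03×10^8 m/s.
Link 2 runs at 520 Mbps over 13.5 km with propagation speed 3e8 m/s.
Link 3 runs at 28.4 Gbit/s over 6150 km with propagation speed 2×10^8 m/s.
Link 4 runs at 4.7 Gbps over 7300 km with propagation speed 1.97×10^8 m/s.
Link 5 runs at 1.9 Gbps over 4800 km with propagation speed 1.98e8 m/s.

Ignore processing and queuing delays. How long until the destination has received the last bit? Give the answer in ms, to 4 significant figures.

96.09 ms

L = 1250 × 8 = 10000 bits.
Transmission delays (L/R per hop): 3.95257, 0.0192308, 0.000352113, 0.00212766, 0.00526316 ms; sum = 3.97954 ms.
Propagation delays (d/s per hop): 0.0144335, 0.045, 30.75, 37.0558, 24.2424 ms; sum = 92.1077 ms.
End-to-end = 96.09 ms.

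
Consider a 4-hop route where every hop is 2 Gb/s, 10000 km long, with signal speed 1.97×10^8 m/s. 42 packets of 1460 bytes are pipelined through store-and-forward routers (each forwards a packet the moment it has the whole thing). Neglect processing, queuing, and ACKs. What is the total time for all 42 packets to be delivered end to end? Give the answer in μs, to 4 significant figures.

203300 μs

Per-hop transmission t_tx = L/R = 11680/2000000000 = 5.84 μs.
Per-hop propagation t_prop = 10000000/197000000 = 50761.4 μs.
Pipeline fill: first packet needs 4·t_tx to clear all hops; remaining 41 packets each add one t_tx.
Total = (4+42-1)·t_tx + 4·t_prop = 45·5.84 + 4·50761.4 = 203300 μs.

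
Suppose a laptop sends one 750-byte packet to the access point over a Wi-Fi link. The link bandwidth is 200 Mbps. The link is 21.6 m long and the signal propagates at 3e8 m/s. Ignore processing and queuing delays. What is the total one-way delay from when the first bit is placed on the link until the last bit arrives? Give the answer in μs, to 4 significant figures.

L = 750 × 8 = 6000 bits.
Transmission delay = L/R = 6000 / 200000000 = 30 μs.
Propagation delay = d/s = 21.6 m / 300000000 m/s = 0.072 μs.
Total = 30.07 μs.

30.07 μs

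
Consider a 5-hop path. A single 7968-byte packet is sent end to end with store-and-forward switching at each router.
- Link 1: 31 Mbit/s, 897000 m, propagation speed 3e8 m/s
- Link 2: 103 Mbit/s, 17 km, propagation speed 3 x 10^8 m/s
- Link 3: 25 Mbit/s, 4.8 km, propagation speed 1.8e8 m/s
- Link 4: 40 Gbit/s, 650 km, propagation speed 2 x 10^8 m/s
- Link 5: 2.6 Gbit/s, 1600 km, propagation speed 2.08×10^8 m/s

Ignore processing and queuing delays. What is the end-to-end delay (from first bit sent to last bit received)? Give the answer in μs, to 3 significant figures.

L = 7968 × 8 = 63744 bits.
Transmission delays (L/R per hop): 2056.26, 618.874, 2549.76, 1.5936, 24.5169 μs; sum = 5251 μs.
Propagation delays (d/s per hop): 2990, 56.6667, 26.6667, 3250, 7692.31 μs; sum = 14015.6 μs.
End-to-end = 19300 μs.

19300 μs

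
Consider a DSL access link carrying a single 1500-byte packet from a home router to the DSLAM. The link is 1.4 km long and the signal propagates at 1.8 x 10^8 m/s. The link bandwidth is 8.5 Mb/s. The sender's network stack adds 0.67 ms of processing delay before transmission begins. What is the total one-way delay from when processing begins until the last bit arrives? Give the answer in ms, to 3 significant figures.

L = 1500 × 8 = 12000 bits.
Transmission delay = L/R = 12000 / 8500000 = 1.41176 ms.
Propagation delay = d/s = 1400 m / 180000000 m/s = 0.00777778 ms.
Plus processing delay 0.67 ms = 0.67 ms.
Total = 2.09 ms.

2.09 ms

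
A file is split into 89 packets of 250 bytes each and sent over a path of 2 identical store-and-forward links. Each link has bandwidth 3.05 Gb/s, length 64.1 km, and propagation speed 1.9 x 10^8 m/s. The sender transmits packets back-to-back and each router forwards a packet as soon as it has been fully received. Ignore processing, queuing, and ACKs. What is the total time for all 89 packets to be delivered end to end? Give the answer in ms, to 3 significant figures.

Per-hop transmission t_tx = L/R = 2000/3050000000 = 0.000655738 ms.
Per-hop propagation t_prop = 64100/190000000 = 0.337368 ms.
Pipeline fill: first packet needs 2·t_tx to clear all hops; remaining 88 packets each add one t_tx.
Total = (2+89-1)·t_tx + 2·t_prop = 90·0.000655738 + 2·0.337368 = 0.734 ms.

0.734 ms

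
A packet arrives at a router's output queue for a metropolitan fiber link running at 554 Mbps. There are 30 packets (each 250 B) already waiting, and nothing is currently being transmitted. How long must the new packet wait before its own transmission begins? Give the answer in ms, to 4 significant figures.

0.1083 ms

Each queued packet: L/R = 2000/554000000 = 0.00361011 ms.
30 queued → 0.108303 ms.
Queuing delay = 0.1083 ms.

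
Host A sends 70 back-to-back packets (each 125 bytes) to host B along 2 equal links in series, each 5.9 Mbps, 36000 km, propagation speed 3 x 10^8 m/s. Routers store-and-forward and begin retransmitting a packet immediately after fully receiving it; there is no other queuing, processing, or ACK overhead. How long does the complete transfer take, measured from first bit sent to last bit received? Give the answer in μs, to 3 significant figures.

Per-hop transmission t_tx = L/R = 1000/5900000 = 169.492 μs.
Per-hop propagation t_prop = 36000000/300000000 = 120000 μs.
Pipeline fill: first packet needs 2·t_tx to clear all hops; remaining 69 packets each add one t_tx.
Total = (2+70-1)·t_tx + 2·t_prop = 71·169.492 + 2·120000 = 252000 μs.

252000 μs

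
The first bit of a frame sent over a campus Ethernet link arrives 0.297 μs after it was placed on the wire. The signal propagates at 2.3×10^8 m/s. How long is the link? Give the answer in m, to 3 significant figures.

d = s × t_prop = 2.3e+08 × 2.97e-07 = 68.3 m.

68.3 m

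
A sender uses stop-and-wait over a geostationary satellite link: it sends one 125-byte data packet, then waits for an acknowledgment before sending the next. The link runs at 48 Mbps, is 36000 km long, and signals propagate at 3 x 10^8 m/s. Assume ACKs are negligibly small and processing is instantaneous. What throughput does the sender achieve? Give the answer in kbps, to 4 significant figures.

t_tx = L/R = 1000/48000000 = 2.08333e-05 s.
t_prop = 36000000/300000000 = 0.12 s; RTT = 0.24 s.
Cycle = t_tx + RTT = 0.240021 s.
Throughput = L / cycle = 1000 / 0.240021 = 4.166 kbps.

4.166 kbps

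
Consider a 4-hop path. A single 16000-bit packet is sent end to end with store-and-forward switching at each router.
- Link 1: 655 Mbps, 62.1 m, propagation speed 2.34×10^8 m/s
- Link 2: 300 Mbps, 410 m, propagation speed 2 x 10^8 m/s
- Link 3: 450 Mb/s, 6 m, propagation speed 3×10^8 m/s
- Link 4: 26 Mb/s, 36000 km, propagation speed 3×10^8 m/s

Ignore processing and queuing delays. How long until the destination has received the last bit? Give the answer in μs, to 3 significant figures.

121000 μs

Transmission delays (L/R per hop): 24.4275, 53.3333, 35.5556, 615.385 μs; sum = 728.701 μs.
Propagation delays (d/s per hop): 0.265385, 2.05, 0.02, 120000 μs; sum = 120002 μs.
End-to-end = 121000 μs.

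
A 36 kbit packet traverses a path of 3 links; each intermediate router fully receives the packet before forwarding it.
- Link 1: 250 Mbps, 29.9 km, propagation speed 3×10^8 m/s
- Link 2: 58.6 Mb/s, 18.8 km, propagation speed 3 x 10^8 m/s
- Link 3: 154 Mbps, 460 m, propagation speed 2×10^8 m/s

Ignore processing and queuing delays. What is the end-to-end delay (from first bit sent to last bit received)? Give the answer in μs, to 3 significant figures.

1160 μs

L = 36000 bits.
Transmission delays (L/R per hop): 144, 614.334, 233.766 μs; sum = 992.101 μs.
Propagation delays (d/s per hop): 99.6667, 62.6667, 2.3 μs; sum = 164.633 μs.
End-to-end = 1160 μs.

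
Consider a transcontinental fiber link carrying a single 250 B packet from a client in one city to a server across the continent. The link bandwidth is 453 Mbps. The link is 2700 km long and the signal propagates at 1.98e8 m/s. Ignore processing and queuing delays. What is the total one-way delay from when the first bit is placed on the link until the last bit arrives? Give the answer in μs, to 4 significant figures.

L = 250 × 8 = 2000 bits.
Transmission delay = L/R = 2000 / 453000000 = 4.41501 μs.
Propagation delay = d/s = 2700000 m / 198000000 m/s = 13636.4 μs.
Total = 13640 μs.

13640 μs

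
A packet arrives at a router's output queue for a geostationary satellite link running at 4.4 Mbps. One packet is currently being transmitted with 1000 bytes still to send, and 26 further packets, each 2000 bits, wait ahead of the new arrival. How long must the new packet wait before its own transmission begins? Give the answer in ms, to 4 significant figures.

Each queued packet: L/R = 2000/4400000 = 0.454545 ms.
26 queued → 11.8182 ms.
Plus remaining 8000 bits of current packet: 1.81818 ms.
Queuing delay = 13.64 ms.

13.64 ms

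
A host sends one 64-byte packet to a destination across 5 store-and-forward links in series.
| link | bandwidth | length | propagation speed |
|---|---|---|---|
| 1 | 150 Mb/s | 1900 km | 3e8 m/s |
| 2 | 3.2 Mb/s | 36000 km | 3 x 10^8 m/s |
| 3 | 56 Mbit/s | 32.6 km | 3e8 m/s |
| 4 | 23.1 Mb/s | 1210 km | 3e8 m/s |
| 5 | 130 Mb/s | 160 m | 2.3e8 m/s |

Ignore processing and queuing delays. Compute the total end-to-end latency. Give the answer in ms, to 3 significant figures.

L = 64 × 8 = 512 bits.
Transmission delays (L/R per hop): 0.00341333, 0.16, 0.00914286, 0.0221645, 0.00393846 ms; sum = 0.198659 ms.
Propagation delays (d/s per hop): 6.33333, 120, 0.108667, 4.03333, 0.000695652 ms; sum = 130.476 ms.
End-to-end = 131 ms.

131 ms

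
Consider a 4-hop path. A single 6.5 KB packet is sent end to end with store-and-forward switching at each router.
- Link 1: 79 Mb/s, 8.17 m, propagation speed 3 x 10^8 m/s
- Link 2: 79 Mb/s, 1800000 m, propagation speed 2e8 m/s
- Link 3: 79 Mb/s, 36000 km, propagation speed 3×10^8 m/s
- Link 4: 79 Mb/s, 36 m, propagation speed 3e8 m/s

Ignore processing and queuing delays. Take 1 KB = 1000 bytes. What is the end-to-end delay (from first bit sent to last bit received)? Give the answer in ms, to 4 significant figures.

L = 52000 bits.
Transmission delay per hop = L/R = 52000/79000000 = 0.658228 ms; 4 hops → 2.63291 ms.
Propagation delays (d/s per hop): 2.72333e-05, 9, 120, 0.00012 ms; sum = 129 ms.
End-to-end = 131.6 ms.

131.6 ms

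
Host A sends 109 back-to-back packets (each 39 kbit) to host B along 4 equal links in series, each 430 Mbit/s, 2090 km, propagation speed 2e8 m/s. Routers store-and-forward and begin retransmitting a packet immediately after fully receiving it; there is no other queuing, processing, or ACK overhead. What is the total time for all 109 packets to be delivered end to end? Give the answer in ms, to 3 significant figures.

52.0 ms

Per-hop transmission t_tx = L/R = 39000/430000000 = 0.0906977 ms.
Per-hop propagation t_prop = 2090000/200000000 = 10.45 ms.
Pipeline fill: first packet needs 4·t_tx to clear all hops; remaining 108 packets each add one t_tx.
Total = (4+109-1)·t_tx + 4·t_prop = 112·0.0906977 + 4·10.45 = 52.0 ms.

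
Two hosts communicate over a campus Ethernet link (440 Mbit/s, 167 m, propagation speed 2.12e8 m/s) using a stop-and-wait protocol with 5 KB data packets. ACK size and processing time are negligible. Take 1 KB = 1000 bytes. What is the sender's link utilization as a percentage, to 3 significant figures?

t_tx = L/R = 40000/440000000 = 9.09091e-05 s.
t_prop = 167/212000000 = 7.87736e-07 s; RTT = 1.57547e-06 s.
Cycle = t_tx + RTT = 9.24846e-05 s.
Utilization = t_tx / cycle = 9.09091e-05/9.24846e-05 = 98.3 %.

98.3 %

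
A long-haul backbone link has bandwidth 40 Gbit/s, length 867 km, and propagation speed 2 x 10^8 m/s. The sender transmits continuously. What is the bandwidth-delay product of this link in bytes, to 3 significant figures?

Propagation delay = 867000 / 200000000 = 0.004335 s.
BDP = R × t_prop = 40000000000 × 0.004335 = 173400000 bits.
In bytes: 173400000/8 = 21700000 bytes.

21700000 bytes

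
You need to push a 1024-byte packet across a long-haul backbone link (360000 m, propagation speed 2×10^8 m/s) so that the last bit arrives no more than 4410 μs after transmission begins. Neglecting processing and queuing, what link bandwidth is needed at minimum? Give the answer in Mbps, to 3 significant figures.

3.14 Mbps

L = 8192 bits.
Propagation delay = 360000 / 200000000 = 1800 μs.
Transmission budget = 4410 − 1800 = 2610 μs.
R ≥ L / t_tx = 8192 bits / 0.00261 s = 3.14 Mbps.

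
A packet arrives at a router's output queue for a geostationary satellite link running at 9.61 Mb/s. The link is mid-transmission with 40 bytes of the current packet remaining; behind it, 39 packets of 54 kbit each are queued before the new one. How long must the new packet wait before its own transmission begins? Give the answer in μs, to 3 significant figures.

219000 μs

Each queued packet: L/R = 54000/9610000 = 5619.15 μs.
39 queued → 219147 μs.
Plus remaining 320 bits of current packet: 33.2986 μs.
Queuing delay = 219000 μs.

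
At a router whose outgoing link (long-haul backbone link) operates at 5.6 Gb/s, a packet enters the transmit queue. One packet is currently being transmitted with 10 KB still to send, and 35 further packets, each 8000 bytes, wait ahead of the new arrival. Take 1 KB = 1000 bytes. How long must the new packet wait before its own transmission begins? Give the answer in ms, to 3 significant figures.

Each queued packet: L/R = 64000/5600000000 = 0.0114286 ms.
35 queued → 0.4 ms.
Plus remaining 80000 bits of current packet: 0.0142857 ms.
Queuing delay = 0.414 ms.

0.414 ms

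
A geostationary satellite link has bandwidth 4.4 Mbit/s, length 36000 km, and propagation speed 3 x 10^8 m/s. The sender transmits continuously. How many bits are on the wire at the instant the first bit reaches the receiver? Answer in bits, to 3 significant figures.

Propagation delay = 36000000 / 300000000 = 0.12 s.
BDP = R × t_prop = 4400000 × 0.12 = 528000 bits.

528000 bits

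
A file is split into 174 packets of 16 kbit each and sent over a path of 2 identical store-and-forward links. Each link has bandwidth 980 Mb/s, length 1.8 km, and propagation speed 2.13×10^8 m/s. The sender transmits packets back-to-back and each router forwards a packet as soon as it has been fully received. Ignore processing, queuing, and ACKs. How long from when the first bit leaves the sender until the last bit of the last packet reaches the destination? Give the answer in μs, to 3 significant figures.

Per-hop transmission t_tx = L/R = 16000/980000000 = 16.3265 μs.
Per-hop propagation t_prop = 1800/213000000 = 8.4507 μs.
Pipeline fill: first packet needs 2·t_tx to clear all hops; remaining 173 packets each add one t_tx.
Total = (2+174-1)·t_tx + 2·t_prop = 175·16.3265 + 2·8.4507 = 2870 μs.

2870 μs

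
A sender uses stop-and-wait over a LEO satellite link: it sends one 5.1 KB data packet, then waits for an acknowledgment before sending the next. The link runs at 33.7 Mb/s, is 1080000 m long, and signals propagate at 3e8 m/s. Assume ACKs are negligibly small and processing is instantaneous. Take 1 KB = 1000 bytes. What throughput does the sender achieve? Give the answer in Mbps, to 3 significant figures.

4.85 Mbps

t_tx = L/R = 40800/33700000 = 0.00121068 s.
t_prop = 1080000/300000000 = 0.0036 s; RTT = 0.0072 s.
Cycle = t_tx + RTT = 0.00841068 s.
Throughput = L / cycle = 40800 / 0.00841068 = 4.85 Mbps.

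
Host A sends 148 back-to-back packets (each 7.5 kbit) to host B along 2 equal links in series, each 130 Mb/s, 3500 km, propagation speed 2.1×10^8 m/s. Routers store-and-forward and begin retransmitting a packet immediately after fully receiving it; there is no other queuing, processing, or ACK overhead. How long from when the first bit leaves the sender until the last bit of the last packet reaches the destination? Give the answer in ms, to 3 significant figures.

41.9 ms

Per-hop transmission t_tx = L/R = 7500/130000000 = 0.0576923 ms.
Per-hop propagation t_prop = 3500000/210000000 = 16.6667 ms.
Pipeline fill: first packet needs 2·t_tx to clear all hops; remaining 147 packets each add one t_tx.
Total = (2+148-1)·t_tx + 2·t_prop = 149·0.0576923 + 2·16.6667 = 41.9 ms.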